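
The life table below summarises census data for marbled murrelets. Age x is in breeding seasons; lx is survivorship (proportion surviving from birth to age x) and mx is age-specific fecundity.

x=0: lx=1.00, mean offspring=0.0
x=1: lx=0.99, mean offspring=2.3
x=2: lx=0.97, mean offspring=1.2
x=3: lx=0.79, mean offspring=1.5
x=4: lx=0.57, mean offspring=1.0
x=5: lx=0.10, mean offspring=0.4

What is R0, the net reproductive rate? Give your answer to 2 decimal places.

lx·mx by age: 0, 2.277, 1.164, 1.185, 0.57, 0.04
R0 = Σ lx·mx = 5.236 → 5.24

5.24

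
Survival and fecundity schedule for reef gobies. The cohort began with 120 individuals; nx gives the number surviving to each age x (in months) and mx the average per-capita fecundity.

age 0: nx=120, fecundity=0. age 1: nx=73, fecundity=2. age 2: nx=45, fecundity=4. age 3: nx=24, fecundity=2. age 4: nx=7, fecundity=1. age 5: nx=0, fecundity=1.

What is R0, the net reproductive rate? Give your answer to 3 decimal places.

lx = nx/n0 = nx/120: 1, 0.60833…, 0.375, 0.2, 0.05833…, 0
lx·mx by age: 0, 1.216667…, 1.5, 0.4, 0.058333…, 0
R0 = Σ lx·mx = 3.175… → 3.175

3.175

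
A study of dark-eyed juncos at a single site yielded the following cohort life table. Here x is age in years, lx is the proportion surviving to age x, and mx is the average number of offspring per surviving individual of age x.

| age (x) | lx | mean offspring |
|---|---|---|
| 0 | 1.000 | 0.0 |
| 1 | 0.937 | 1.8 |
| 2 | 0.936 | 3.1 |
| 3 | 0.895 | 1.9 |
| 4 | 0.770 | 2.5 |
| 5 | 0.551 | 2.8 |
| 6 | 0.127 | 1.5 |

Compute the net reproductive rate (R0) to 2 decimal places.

9.95

lx·mx by age: 0, 1.6866, 2.9016, 1.7005, 1.925, 1.5428, 0.1905
R0 = Σ lx·mx = 9.947 → 9.95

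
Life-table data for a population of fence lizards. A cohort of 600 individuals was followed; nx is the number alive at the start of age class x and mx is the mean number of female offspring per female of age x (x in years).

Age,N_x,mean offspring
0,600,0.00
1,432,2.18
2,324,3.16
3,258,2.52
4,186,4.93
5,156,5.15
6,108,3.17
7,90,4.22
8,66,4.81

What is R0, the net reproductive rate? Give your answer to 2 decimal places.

8.96

lx = nx/n0 = nx/600: 1, 0.72, 0.54, 0.43, 0.31, 0.26, 0.18, 0.15, 0.11
lx·mx by age: 0, 1.5696, 1.7064, 1.0836, 1.5283, 1.339, 0.5706, 0.633, 0.5291
R0 = Σ lx·mx = 8.9596 → 8.96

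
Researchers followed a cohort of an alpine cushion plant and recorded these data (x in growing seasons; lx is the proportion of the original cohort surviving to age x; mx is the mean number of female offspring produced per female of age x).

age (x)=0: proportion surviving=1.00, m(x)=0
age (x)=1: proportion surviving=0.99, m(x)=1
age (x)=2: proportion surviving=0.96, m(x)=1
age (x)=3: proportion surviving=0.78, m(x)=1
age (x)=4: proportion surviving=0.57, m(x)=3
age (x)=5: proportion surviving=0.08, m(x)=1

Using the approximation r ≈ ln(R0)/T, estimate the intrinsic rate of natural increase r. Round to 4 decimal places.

R0 = Σ lx·mx = 0 + 0.99 + 0.96 + 0.78 + 1.71 + 0.08 = 4.52
Σ x·lx·mx = 12.49; T = 12.49/4.52 = 2.76327…
r ≈ ln(R0)/T = ln(4.52)/2.76327… = 0.545915… → 0.5459

0.5459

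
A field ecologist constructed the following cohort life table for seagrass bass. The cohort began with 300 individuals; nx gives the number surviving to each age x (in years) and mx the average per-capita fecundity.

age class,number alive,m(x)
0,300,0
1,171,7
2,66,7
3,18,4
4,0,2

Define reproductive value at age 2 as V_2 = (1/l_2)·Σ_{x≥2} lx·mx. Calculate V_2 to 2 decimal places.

lx = nx/n0 = nx/300: 1, 0.57, 0.22, 0.06, 0
lx·mx for x ≥ 2: 1.54, 0.24, 0 → sum = 1.78
V_2 = 1.78 / l_2 = 1.78 / 0.22 = 8.090909… → 8.09

8.09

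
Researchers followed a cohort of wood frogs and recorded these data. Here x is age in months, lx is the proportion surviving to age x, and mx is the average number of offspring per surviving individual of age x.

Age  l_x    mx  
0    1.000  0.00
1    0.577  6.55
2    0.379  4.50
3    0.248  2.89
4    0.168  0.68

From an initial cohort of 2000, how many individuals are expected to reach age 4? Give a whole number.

Expected survivors = N0 · l_4 = 2000 × 0.168 = 336 → 336

336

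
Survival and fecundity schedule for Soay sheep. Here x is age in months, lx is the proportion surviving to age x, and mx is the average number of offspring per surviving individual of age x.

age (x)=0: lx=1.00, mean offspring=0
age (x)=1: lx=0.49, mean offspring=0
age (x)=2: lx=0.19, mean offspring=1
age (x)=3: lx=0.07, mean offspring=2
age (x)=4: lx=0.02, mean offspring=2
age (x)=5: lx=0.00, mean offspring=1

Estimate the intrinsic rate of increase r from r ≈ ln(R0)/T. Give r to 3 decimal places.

-0.383

R0 = Σ lx·mx = 0 + 0 + 0.19 + 0.14 + 0.04 + 0 = 0.37
Σ x·lx·mx = 0.96; T = 0.96/0.37 = 2.59459…
r ≈ ln(R0)/T = ln(0.37)/2.59459… = -0.3832… → -0.383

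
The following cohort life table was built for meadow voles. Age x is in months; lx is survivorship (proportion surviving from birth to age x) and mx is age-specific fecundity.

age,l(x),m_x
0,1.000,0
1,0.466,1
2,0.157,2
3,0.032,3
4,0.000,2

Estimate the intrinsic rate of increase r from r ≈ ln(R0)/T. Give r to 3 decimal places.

-0.084

R0 = Σ lx·mx = 0 + 0.466 + 0.314 + 0.096 + 0 = 0.876
Σ x·lx·mx = 1.382; T = 1.382/0.876 = 1.57763…
r ≈ ln(R0)/T = ln(0.876)/1.57763… = -0.08392… → -0.084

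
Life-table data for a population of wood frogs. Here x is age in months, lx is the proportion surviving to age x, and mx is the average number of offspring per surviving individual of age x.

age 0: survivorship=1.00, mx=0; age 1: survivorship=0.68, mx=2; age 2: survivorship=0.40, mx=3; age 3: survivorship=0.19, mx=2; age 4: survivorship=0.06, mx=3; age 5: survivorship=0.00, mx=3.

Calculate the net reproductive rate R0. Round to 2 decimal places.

lx·mx by age: 0, 1.36, 1.2, 0.38, 0.18, 0
R0 = Σ lx·mx = 3.12 → 3.12

3.12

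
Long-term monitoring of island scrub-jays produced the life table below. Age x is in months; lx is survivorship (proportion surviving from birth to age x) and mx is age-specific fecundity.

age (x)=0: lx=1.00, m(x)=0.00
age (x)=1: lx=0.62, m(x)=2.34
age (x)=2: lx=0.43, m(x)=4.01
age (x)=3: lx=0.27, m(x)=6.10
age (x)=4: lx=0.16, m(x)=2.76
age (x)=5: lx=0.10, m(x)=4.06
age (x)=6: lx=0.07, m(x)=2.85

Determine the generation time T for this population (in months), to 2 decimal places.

lx·mx: 0, 1.4508, 1.7243, 1.647, 0.4416, 0.406, 0.1995 → R0 = 5.8692
x·lx·mx: 0, 1.4508, 3.4486, 4.941, 1.7664, 2.03, 1.197 → Σ = 14.8338
T = 14.8338 / 5.8692 = 2.527397… → 2.53

2.53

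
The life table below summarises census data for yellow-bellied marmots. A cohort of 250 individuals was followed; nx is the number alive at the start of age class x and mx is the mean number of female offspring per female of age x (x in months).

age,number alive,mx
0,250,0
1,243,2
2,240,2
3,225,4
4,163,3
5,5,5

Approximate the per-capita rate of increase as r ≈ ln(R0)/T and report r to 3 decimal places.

lx = nx/n0 = nx/250: 1, 0.972, 0.96, 0.9, 0.652, 0.02
R0 = Σ lx·mx = 0 + 1.944 + 1.92 + 3.6 + 1.956 + 0.1 = 9.52
Σ x·lx·mx = 24.908; T = 24.908/9.52 = 2.61639…
r ≈ ln(R0)/T = ln(9.52)/2.61639… = 0.86126… → 0.861

0.861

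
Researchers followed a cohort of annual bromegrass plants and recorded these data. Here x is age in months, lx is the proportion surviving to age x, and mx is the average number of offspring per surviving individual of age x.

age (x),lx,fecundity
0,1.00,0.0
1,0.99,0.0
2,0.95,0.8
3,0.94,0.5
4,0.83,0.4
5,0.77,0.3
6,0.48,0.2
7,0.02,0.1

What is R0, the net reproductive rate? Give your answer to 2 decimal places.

1.89

lx·mx by age: 0, 0, 0.76, 0.47, 0.332, 0.231, 0.096, 0.002
R0 = Σ lx·mx = 1.891 → 1.89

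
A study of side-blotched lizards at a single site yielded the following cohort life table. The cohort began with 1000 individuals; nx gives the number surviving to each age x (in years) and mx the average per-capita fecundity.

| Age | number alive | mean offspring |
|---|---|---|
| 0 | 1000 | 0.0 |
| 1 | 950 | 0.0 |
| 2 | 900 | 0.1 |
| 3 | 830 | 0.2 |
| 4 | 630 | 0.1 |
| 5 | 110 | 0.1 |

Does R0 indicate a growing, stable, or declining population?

lx = nx/n0 = nx/1000: 1, 0.95, 0.9, 0.83, 0.63, 0.11
R0 = Σ lx·mx = 0 + 0 + 0.09 + 0.166 + 0.063 + 0.011 = 0.33
R0 < 1, so the population is declining.

declining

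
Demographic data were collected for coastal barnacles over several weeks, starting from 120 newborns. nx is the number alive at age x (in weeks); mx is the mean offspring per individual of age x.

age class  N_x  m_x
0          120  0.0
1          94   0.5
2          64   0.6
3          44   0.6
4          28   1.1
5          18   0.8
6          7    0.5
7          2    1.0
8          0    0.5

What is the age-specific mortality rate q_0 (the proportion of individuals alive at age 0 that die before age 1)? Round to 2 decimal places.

0.22

lx = nx/n0 = nx/120: 1, 0.78333…, 0.53333…, 0.36667…, 0.23333…, 0.15, 0.05833…, 0.01667…, 0
q_0 = (l_0 − l_1) / l_0 = (1 − 0.783333…) / 1
     = 0.216667… / 1 = 0.216667… → 0.22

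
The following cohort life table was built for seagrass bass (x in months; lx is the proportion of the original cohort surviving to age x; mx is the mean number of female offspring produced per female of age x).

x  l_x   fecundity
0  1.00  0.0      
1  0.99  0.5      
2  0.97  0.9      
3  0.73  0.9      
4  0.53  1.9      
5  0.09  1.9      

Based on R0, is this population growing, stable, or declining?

growing

R0 = Σ lx·mx = 0 + 0.495 + 0.873 + 0.657 + 1.007 + 0.171 = 3.203
R0 > 1, so the population is growing.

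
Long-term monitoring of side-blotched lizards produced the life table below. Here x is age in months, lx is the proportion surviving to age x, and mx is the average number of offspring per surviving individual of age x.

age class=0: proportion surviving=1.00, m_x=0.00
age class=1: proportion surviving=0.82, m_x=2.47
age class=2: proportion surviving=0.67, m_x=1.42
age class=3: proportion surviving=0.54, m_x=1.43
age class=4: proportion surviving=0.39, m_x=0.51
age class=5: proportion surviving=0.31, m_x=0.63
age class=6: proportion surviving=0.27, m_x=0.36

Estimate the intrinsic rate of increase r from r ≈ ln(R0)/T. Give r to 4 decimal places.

0.7123

R0 = Σ lx·mx = 0 + 2.0254 + 0.9514 + 0.7722 + 0.1989 + 0.1953 + 0.0972 = 4.2404
Σ x·lx·mx = 8.6001; T = 8.6001/4.2404 = 2.02813…
r ≈ ln(R0)/T = ln(4.2404)/2.02813… = 0.712309… → 0.7123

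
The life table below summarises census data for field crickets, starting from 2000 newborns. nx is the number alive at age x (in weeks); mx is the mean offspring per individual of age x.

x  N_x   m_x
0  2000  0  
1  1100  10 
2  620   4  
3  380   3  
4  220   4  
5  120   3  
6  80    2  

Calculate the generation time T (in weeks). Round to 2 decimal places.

1.60

lx = nx/n0 = nx/2000: 1, 0.55, 0.31, 0.19, 0.11, 0.06, 0.04
lx·mx: 0, 5.5, 1.24, 0.57, 0.44, 0.18, 0.08 → R0 = 8.01
x·lx·mx: 0, 5.5, 2.48, 1.71, 1.76, 0.9, 0.48 → Σ = 12.83
T = 12.83 / 8.01 = 1.601748… → 1.60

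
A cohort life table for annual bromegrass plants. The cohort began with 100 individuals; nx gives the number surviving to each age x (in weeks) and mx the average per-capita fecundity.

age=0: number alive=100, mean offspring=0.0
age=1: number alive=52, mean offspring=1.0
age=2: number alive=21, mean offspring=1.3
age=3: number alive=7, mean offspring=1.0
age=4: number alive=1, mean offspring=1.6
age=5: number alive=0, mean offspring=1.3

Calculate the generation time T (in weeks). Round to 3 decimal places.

lx = nx/n0 = nx/100: 1, 0.52, 0.21, 0.07, 0.01, 0
lx·mx: 0, 0.52, 0.273, 0.07, 0.016, 0 → R0 = 0.879
x·lx·mx: 0, 0.52, 0.546, 0.21, 0.064, 0 → Σ = 1.34
T = 1.34 / 0.879 = 1.52446… → 1.524

1.524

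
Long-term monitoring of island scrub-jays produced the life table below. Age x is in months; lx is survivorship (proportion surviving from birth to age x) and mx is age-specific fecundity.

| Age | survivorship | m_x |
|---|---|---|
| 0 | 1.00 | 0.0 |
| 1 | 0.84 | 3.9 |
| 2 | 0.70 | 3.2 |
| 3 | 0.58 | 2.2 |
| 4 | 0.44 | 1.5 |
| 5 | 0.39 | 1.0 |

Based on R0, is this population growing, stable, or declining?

R0 = Σ lx·mx = 0 + 3.276 + 2.24 + 1.276 + 0.66 + 0.39 = 7.842
R0 > 1, so the population is growing.

growing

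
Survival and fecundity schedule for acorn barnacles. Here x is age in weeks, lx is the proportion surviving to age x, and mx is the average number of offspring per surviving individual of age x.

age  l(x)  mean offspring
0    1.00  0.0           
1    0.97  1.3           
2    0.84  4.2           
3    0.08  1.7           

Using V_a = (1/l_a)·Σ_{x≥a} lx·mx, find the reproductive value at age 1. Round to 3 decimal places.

5.077

lx·mx for x ≥ 1: 1.261, 3.528, 0.136 → sum = 4.925
V_1 = 4.925 / l_1 = 4.925 / 0.97 = 5.07732… → 5.077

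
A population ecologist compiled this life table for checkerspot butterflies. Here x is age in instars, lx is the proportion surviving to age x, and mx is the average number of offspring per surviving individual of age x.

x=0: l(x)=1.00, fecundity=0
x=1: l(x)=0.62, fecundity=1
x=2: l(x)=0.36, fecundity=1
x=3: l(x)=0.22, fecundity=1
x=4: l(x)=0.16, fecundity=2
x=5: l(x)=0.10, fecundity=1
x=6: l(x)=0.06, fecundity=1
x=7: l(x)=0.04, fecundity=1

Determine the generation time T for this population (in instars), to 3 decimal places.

2.570

lx·mx: 0, 0.62, 0.36, 0.22, 0.32, 0.1, 0.06, 0.04 → R0 = 1.72
x·lx·mx: 0, 0.62, 0.72, 0.66, 1.28, 0.5, 0.36, 0.28 → Σ = 4.42
T = 4.42 / 1.72 = 2.569767… → 2.570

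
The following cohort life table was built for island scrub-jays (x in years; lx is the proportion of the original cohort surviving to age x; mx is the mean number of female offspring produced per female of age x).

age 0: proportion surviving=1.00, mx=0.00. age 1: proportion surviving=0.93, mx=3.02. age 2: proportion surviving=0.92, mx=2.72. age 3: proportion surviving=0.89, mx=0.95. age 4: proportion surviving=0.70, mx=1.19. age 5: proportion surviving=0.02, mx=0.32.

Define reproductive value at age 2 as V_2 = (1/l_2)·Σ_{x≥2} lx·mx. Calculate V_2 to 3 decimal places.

lx·mx for x ≥ 2: 2.5024, 0.8455, 0.833, 0.0064 → sum = 4.1873
V_2 = 4.1873 / l_2 = 4.1873 / 0.92 = 4.551413… → 4.551

4.551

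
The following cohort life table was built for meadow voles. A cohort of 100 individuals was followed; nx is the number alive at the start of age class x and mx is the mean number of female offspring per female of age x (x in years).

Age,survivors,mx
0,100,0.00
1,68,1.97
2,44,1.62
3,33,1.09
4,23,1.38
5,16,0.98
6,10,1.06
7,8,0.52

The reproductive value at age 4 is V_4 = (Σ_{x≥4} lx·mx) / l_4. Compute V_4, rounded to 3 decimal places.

lx = nx/n0 = nx/100: 1, 0.68, 0.44, 0.33, 0.23, 0.16, 0.1, 0.08
lx·mx for x ≥ 4: 0.3174, 0.1568, 0.106, 0.0416 → sum = 0.6218
V_4 = 0.6218 / l_4 = 0.6218 / 0.23 = 2.703478… → 2.703

2.703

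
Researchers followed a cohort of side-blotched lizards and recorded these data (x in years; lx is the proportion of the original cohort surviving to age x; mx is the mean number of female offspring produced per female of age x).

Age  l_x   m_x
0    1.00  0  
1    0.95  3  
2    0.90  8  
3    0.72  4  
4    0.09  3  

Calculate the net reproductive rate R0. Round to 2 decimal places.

13.20

lx·mx by age: 0, 2.85, 7.2, 2.88, 0.27
R0 = Σ lx·mx = 13.2 → 13.20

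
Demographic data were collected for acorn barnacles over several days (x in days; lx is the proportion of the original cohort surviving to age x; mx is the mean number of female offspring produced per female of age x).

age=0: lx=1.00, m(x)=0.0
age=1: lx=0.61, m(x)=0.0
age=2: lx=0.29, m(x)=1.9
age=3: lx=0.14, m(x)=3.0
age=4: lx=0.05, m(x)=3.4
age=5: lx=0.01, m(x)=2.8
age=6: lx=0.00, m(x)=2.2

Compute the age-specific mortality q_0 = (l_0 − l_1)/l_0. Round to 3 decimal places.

0.390

q_0 = (l_0 − l_1) / l_0 = (1 − 0.61) / 1
     = 0.39 / 1 = 0.39 → 0.390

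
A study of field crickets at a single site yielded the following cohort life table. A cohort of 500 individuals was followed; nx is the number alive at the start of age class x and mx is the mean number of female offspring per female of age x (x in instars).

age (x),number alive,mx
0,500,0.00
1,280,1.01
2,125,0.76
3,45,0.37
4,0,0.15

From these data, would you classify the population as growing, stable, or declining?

declining

lx = nx/n0 = nx/500: 1, 0.56, 0.25, 0.09, 0
R0 = Σ lx·mx = 0 + 0.5656 + 0.19 + 0.0333 + 0 = 0.7889
R0 < 1, so the population is declining.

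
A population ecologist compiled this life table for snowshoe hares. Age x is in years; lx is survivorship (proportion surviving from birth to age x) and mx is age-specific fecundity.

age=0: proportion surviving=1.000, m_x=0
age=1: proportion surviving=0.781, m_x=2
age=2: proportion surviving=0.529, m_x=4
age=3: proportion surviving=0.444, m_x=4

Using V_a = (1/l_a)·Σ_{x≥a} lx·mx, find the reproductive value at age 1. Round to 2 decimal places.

lx·mx for x ≥ 1: 1.562, 2.116, 1.776 → sum = 5.454
V_1 = 5.454 / l_1 = 5.454 / 0.781 = 6.983355… → 6.98

6.98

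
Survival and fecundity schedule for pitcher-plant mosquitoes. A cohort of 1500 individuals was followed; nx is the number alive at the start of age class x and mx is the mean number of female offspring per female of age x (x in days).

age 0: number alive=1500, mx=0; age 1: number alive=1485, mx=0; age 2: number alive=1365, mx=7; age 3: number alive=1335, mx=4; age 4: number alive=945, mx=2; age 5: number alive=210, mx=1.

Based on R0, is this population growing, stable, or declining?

growing

lx = nx/n0 = nx/1500: 1, 0.99, 0.91, 0.89, 0.63, 0.14
R0 = Σ lx·mx = 0 + 0 + 6.37 + 3.56 + 1.26 + 0.14 = 11.33
R0 > 1, so the population is growing.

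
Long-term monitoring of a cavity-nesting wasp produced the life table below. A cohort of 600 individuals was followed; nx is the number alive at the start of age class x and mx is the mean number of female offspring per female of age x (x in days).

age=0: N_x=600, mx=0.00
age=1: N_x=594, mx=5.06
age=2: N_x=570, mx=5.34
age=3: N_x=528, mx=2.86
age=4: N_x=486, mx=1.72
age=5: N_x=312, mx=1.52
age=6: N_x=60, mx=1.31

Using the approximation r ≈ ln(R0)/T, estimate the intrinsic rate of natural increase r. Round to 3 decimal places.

lx = nx/n0 = nx/600: 1, 0.99, 0.95, 0.88, 0.81, 0.52, 0.1
R0 = Σ lx·mx = 0 + 5.0094 + 5.073 + 2.5168 + 1.3932 + 0.7904 + 0.131 = 14.9138
Σ x·lx·mx = 33.0166; T = 33.0166/14.9138 = 2.21383…
r ≈ ln(R0)/T = ln(14.9138)/2.21383… = 1.22064… → 1.221

1.221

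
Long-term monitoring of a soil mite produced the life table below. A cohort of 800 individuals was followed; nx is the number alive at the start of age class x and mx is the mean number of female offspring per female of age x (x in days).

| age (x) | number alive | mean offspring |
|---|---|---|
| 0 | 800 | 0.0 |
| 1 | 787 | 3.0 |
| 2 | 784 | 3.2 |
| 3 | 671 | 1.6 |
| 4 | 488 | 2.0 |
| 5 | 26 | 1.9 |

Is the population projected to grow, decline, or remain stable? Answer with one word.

growing

lx = nx/n0 = nx/800: 1, 0.98375, 0.98, 0.83875, 0.61, 0.0325
R0 = Σ lx·mx = 0 + 2.95125 + 3.136 + 1.342 + 1.22 + 0.06175 = 8.711
R0 > 1, so the population is growing.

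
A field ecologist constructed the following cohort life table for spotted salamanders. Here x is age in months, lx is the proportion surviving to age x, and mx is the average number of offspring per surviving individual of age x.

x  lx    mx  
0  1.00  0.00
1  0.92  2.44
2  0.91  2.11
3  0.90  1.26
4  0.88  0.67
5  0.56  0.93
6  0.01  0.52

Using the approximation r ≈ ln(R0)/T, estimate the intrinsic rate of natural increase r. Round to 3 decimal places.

0.823

R0 = Σ lx·mx = 0 + 2.2448 + 1.9201 + 1.134 + 0.5896 + 0.5208 + 0.0052 = 6.4145
Σ x·lx·mx = 14.4806; T = 14.4806/6.4145 = 2.25748…
r ≈ ln(R0)/T = ln(6.4145)/2.25748… = 0.82329… → 0.823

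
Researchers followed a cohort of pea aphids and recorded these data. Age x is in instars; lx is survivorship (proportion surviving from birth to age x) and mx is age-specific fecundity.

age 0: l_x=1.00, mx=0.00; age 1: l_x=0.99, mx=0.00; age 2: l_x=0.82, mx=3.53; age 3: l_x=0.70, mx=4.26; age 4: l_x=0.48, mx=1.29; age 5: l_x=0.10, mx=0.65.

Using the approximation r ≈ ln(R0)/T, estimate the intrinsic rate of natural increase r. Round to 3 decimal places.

R0 = Σ lx·mx = 0 + 0 + 2.8946 + 2.982 + 0.6192 + 0.065 = 6.5608
Σ x·lx·mx = 17.537; T = 17.537/6.5608 = 2.673…
r ≈ ln(R0)/T = ln(6.5608)/2.673… = 0.70375… → 0.704

0.704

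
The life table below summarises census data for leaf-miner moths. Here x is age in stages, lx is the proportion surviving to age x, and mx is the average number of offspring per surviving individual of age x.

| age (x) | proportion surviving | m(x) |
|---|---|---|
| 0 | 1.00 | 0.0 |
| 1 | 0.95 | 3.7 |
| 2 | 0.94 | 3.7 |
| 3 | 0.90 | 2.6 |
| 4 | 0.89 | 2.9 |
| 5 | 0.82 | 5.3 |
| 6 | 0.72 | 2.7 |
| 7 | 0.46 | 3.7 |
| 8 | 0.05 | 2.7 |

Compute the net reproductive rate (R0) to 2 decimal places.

20.04

lx·mx by age: 0, 3.515, 3.478, 2.34, 2.581, 4.346, 1.944, 1.702, 0.135
R0 = Σ lx·mx = 20.041 → 20.04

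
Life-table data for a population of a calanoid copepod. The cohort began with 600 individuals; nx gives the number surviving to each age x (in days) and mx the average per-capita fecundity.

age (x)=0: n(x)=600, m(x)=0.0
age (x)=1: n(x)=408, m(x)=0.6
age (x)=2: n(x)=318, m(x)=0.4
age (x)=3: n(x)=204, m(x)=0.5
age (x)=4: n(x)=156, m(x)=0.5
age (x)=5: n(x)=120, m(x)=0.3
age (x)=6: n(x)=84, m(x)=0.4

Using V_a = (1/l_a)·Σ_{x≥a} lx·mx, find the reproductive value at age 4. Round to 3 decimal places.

lx = nx/n0 = nx/600: 1, 0.68, 0.53, 0.34, 0.26, 0.2, 0.14
lx·mx for x ≥ 4: 0.13, 0.06, 0.056 → sum = 0.246
V_4 = 0.246 / l_4 = 0.246 / 0.26 = 0.946154… → 0.946

0.946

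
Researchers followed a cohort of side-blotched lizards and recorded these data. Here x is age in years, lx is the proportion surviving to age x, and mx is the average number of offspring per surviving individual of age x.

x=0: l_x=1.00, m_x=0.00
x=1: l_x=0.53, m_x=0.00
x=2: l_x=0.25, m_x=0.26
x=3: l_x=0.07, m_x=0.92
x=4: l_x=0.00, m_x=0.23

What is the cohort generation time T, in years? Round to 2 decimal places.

2.50

lx·mx: 0, 0, 0.065, 0.0644, 0 → R0 = 0.1294
x·lx·mx: 0, 0, 0.13, 0.1932, 0 → Σ = 0.3232
T = 0.3232 / 0.1294 = 2.497682… → 2.50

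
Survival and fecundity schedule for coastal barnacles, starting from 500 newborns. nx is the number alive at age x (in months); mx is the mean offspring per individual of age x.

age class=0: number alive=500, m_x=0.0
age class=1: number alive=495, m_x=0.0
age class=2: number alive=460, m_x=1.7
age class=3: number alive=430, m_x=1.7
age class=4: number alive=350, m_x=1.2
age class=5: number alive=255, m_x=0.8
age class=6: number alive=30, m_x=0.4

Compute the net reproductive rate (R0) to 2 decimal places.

4.30

lx = nx/n0 = nx/500: 1, 0.99, 0.92, 0.86, 0.7, 0.51, 0.06
lx·mx by age: 0, 0, 1.564, 1.462, 0.84, 0.408, 0.024
R0 = Σ lx·mx = 4.298 → 4.30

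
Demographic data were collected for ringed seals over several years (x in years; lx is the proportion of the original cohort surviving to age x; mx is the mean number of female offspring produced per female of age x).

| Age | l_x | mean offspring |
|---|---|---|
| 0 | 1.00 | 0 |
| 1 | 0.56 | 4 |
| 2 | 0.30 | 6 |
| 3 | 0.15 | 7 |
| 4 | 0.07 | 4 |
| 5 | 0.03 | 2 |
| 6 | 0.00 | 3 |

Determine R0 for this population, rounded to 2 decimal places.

lx·mx by age: 0, 2.24, 1.8, 1.05, 0.28, 0.06, 0
R0 = Σ lx·mx = 5.43 → 5.43

5.43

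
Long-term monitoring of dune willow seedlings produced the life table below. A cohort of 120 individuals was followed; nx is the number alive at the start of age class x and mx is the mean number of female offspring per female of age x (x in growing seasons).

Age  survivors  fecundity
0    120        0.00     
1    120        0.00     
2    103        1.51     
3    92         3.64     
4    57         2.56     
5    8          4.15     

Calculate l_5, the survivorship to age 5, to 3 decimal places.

l_5 = n_5/n_0 = 8/120 = 0.066667… → 0.067

0.067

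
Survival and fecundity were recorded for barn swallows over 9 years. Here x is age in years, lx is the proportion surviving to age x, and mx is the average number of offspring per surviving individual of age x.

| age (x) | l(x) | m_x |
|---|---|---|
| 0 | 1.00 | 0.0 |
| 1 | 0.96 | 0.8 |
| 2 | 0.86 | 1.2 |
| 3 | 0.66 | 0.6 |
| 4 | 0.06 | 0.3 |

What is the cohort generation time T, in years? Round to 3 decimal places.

1.848

lx·mx: 0, 0.768, 1.032, 0.396, 0.018 → R0 = 2.214
x·lx·mx: 0, 0.768, 2.064, 1.188, 0.072 → Σ = 4.092
T = 4.092 / 2.214 = 1.848238… → 1.848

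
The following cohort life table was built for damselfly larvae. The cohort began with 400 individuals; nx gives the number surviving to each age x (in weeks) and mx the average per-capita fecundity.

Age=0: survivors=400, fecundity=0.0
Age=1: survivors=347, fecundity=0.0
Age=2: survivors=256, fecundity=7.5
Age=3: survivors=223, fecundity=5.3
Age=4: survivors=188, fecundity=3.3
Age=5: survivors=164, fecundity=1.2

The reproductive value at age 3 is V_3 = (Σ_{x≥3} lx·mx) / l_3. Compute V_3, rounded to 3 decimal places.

lx = nx/n0 = nx/400: 1, 0.8675, 0.64, 0.5575, 0.47, 0.41
lx·mx for x ≥ 3: 2.95475, 1.551, 0.492 → sum = 4.99775
V_3 = 4.99775 / l_3 = 4.99775 / 0.5575 = 8.964574… → 8.965

8.965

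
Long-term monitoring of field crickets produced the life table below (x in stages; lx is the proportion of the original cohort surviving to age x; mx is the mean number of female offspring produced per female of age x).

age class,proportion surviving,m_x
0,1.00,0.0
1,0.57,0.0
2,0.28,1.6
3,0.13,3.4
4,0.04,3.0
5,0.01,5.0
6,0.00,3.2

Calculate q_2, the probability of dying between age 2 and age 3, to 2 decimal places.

0.54

q_2 = (l_2 − l_3) / l_2 = (0.28 − 0.13) / 0.28
     = 0.15 / 0.28 = 0.535714… → 0.54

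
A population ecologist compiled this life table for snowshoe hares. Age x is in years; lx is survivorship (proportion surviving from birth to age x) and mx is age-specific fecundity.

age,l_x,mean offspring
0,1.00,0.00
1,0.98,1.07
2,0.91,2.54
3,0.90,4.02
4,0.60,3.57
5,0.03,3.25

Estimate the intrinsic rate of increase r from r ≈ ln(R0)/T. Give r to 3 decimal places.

R0 = Σ lx·mx = 0 + 1.0486 + 2.3114 + 3.618 + 2.142 + 0.0975 = 9.2175
Σ x·lx·mx = 25.5809; T = 25.5809/9.2175 = 2.77525…
r ≈ ln(R0)/T = ln(9.2175)/2.77525… = 0.80032… → 0.800

0.800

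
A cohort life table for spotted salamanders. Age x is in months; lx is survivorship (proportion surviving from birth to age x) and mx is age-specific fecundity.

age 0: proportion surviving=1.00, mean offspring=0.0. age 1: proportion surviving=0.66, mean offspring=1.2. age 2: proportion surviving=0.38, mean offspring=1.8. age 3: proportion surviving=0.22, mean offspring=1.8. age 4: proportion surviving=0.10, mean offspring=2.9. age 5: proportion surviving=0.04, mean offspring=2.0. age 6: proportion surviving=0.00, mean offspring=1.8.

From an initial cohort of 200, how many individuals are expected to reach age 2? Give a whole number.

Expected survivors = N0 · l_2 = 200 × 0.38 = 76 → 76

76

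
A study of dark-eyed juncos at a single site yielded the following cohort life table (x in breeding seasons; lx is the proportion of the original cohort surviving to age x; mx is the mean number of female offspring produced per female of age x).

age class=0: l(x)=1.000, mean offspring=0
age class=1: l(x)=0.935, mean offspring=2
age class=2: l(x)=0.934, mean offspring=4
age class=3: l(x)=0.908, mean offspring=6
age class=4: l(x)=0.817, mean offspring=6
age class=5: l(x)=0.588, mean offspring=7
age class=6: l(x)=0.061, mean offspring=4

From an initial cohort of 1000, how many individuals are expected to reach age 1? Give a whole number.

935

Expected survivors = N0 · l_1 = 1000 × 0.935 = 935 → 935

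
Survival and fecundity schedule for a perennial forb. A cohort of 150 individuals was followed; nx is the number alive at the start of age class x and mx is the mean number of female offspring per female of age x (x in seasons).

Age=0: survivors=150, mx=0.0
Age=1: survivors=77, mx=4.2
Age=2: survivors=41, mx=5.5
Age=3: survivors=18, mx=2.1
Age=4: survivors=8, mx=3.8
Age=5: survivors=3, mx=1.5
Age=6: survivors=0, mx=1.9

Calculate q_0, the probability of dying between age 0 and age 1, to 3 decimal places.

0.487

lx = nx/n0 = nx/150: 1, 0.51333…, 0.27333…, 0.12, 0.05333…, 0.02, 0
q_0 = (l_0 − l_1) / l_0 = (1 − 0.513333…) / 1
     = 0.486667… / 1 = 0.486667… → 0.487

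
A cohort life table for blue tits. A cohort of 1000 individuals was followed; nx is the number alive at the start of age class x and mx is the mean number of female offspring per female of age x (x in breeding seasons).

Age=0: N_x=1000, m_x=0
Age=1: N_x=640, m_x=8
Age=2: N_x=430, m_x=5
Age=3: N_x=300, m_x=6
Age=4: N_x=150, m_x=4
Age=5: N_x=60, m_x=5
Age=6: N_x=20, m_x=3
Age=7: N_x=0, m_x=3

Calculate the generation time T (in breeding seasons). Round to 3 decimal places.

lx = nx/n0 = nx/1000: 1, 0.64, 0.43, 0.3, 0.15, 0.06, 0.02, 0
lx·mx: 0, 5.12, 2.15, 1.8, 0.6, 0.3, 0.06, 0 → R0 = 10.03
x·lx·mx: 0, 5.12, 4.3, 5.4, 2.4, 1.5, 0.36, 0 → Σ = 19.08
T = 19.08 / 10.03 = 1.902293… → 1.902

1.902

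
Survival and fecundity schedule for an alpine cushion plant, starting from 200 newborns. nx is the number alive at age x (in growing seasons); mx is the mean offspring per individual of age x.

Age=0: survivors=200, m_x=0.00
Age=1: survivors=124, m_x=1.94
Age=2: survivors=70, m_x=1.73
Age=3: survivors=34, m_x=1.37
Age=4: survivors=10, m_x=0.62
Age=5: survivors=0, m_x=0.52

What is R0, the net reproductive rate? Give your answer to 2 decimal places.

2.07

lx = nx/n0 = nx/200: 1, 0.62, 0.35, 0.17, 0.05, 0
lx·mx by age: 0, 1.2028, 0.6055, 0.2329, 0.031, 0
R0 = Σ lx·mx = 2.0722 → 2.07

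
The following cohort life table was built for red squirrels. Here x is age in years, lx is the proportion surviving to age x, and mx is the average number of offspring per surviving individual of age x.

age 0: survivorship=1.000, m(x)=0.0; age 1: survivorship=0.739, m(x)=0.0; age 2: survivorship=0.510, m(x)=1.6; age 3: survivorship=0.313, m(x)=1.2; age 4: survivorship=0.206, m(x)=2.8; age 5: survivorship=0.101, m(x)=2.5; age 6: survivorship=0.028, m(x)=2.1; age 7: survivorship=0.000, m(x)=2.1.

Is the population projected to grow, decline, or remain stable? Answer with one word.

growing

R0 = Σ lx·mx = 0 + 0 + 0.816 + 0.3756 + 0.5768 + 0.2525 + 0.0588 + 0 = 2.0797
R0 > 1, so the population is growing.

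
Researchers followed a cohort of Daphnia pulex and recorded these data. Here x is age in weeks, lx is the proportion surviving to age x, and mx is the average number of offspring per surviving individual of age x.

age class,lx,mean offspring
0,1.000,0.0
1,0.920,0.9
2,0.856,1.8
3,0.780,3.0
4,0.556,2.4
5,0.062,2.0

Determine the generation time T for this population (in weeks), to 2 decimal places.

lx·mx: 0, 0.828, 1.5408, 2.34, 1.3344, 0.124 → R0 = 6.1672
x·lx·mx: 0, 0.828, 3.0816, 7.02, 5.3376, 0.62 → Σ = 16.8872
T = 16.8872 / 6.1672 = 2.738228… → 2.74

2.74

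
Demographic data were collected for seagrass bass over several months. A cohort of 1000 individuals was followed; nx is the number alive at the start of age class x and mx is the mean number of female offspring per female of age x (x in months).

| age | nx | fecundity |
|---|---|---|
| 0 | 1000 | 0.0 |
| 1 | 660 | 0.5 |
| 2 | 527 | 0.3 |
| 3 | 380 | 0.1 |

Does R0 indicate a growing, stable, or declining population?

lx = nx/n0 = nx/1000: 1, 0.66, 0.527, 0.38
R0 = Σ lx·mx = 0 + 0.33 + 0.1581 + 0.038 = 0.5261
R0 < 1, so the population is declining.

declining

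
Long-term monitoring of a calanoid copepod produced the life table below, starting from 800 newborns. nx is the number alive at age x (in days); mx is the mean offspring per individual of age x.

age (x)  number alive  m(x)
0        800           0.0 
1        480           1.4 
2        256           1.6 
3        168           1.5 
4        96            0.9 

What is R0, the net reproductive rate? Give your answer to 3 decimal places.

lx = nx/n0 = nx/800: 1, 0.6, 0.32, 0.21, 0.12
lx·mx by age: 0, 0.84, 0.512, 0.315, 0.108
R0 = Σ lx·mx = 1.775 → 1.775

1.775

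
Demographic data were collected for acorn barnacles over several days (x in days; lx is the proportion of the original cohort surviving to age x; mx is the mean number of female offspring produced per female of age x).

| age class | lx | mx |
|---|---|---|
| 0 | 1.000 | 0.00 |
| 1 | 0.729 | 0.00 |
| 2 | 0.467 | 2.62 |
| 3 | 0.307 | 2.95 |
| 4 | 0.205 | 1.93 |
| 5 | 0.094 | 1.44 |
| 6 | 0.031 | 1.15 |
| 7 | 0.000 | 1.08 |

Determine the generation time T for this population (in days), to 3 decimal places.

lx·mx: 0, 0, 1.22354, 0.90565, 0.39565, 0.13536, 0.03565, 0 → R0 = 2.69585
x·lx·mx: 0, 0, 2.44708, 2.71695, 1.5826, 0.6768, 0.2139, 0 → Σ = 7.63733
T = 7.63733 / 2.69585 = 2.832995… → 2.833

2.833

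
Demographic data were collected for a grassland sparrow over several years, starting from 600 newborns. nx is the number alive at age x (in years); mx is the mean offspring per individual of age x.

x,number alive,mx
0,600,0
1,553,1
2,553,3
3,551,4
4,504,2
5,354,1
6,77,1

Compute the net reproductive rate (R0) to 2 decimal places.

9.76

lx = nx/n0 = nx/600: 1, 0.92167…, 0.92167…, 0.91833…, 0.84, 0.59, 0.12833…
lx·mx by age: 0, 0.921667…, 2.765…, 3.673333…, 1.68, 0.59, 0.128333…
R0 = Σ lx·mx = 9.758333… → 9.76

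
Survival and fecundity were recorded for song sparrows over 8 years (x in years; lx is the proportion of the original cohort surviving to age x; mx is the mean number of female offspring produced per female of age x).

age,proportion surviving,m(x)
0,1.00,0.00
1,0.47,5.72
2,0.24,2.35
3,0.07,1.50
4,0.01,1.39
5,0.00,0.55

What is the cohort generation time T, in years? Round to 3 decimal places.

1.242

lx·mx: 0, 2.6884, 0.564, 0.105, 0.0139, 0 → R0 = 3.3713
x·lx·mx: 0, 2.6884, 1.128, 0.315, 0.0556, 0 → Σ = 4.187
T = 4.187 / 3.3713 = 1.241954… → 1.242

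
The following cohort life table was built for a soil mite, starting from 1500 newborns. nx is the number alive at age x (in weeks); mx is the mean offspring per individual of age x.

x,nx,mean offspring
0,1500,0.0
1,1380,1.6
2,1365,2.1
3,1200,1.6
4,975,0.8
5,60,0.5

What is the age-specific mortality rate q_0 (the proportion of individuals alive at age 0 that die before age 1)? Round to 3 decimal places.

0.080

lx = nx/n0 = nx/1500: 1, 0.92, 0.91, 0.8, 0.65, 0.04
q_0 = (l_0 − l_1) / l_0 = (1 − 0.92) / 1
     = 0.08 / 1 = 0.08 → 0.080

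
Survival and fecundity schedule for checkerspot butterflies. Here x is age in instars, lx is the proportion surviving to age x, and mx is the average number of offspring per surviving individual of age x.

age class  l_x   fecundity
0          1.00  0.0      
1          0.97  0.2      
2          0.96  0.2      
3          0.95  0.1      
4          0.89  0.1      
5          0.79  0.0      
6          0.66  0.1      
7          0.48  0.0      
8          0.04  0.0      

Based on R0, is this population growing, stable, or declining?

declining

R0 = Σ lx·mx = 0 + 0.194 + 0.192 + 0.095 + 0.089 + 0 + 0.066 + 0 + 0 = 0.636
R0 < 1, so the population is declining.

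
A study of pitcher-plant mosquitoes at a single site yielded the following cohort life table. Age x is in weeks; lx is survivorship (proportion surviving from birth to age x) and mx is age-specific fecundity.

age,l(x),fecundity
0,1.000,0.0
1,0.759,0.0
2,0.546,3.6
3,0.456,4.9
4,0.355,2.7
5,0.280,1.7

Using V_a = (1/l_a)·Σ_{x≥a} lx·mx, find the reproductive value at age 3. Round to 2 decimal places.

8.05

lx·mx for x ≥ 3: 2.2344, 0.9585, 0.476 → sum = 3.6689
V_3 = 3.6689 / l_3 = 3.6689 / 0.456 = 8.045833… → 8.05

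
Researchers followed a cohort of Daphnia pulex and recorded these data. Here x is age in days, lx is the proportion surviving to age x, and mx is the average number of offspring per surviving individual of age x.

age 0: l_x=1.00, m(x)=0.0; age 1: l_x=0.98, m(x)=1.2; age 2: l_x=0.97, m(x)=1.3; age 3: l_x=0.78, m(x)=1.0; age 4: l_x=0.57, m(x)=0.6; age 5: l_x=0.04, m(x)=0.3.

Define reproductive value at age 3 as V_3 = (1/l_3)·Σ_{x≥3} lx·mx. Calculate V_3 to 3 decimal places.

1.454

lx·mx for x ≥ 3: 0.78, 0.342, 0.012 → sum = 1.134
V_3 = 1.134 / l_3 = 1.134 / 0.78 = 1.453846… → 1.454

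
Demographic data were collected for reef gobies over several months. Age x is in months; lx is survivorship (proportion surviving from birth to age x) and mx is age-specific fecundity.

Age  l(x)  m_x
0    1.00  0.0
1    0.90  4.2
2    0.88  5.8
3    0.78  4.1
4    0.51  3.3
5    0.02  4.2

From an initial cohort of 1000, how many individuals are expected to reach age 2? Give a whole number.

880

Expected survivors = N0 · l_2 = 1000 × 0.88 = 880 → 880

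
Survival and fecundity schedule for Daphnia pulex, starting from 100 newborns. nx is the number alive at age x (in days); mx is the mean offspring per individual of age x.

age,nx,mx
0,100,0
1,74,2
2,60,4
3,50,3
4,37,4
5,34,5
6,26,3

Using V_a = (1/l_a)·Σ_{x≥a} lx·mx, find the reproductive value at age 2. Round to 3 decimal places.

13.100

lx = nx/n0 = nx/100: 1, 0.74, 0.6, 0.5, 0.37, 0.34, 0.26
lx·mx for x ≥ 2: 2.4, 1.5, 1.48, 1.7, 0.78 → sum = 7.86
V_2 = 7.86 / l_2 = 7.86 / 0.6 = 13.1 → 13.100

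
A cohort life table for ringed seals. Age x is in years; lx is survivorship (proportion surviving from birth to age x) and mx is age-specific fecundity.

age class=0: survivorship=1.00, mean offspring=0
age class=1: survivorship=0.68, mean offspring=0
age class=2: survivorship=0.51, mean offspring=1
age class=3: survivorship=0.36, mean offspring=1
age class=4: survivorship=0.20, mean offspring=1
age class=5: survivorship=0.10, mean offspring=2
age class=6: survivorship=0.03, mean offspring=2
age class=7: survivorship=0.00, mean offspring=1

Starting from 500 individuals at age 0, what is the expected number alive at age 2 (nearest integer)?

Expected survivors = N0 · l_2 = 500 × 0.51 = 255 → 255

255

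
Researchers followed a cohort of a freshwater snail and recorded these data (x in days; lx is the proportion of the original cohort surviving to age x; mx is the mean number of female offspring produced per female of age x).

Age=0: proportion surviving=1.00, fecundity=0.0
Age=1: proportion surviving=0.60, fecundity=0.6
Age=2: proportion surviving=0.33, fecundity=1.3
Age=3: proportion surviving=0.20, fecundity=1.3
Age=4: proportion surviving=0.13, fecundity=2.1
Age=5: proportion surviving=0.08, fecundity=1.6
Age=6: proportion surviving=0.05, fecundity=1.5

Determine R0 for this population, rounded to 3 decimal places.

lx·mx by age: 0, 0.36, 0.429, 0.26, 0.273, 0.128, 0.075
R0 = Σ lx·mx = 1.525 → 1.525

1.525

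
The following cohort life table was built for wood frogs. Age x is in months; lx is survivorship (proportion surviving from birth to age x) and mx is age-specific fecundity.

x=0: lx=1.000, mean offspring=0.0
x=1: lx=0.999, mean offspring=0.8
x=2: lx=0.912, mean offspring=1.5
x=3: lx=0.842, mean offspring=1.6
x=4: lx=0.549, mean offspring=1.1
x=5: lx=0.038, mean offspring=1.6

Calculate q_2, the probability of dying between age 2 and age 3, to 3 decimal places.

q_2 = (l_2 − l_3) / l_2 = (0.912 − 0.842) / 0.912
     = 0.07 / 0.912 = 0.076754… → 0.077

0.077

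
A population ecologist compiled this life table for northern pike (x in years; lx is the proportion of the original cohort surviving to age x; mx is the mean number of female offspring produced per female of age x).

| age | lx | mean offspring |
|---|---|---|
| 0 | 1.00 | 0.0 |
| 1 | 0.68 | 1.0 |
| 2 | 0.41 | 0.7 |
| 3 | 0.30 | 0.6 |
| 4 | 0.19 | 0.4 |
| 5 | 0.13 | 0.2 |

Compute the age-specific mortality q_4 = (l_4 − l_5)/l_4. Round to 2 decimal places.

q_4 = (l_4 − l_5) / l_4 = (0.19 − 0.13) / 0.19
     = 0.06 / 0.19 = 0.315789… → 0.32

0.32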